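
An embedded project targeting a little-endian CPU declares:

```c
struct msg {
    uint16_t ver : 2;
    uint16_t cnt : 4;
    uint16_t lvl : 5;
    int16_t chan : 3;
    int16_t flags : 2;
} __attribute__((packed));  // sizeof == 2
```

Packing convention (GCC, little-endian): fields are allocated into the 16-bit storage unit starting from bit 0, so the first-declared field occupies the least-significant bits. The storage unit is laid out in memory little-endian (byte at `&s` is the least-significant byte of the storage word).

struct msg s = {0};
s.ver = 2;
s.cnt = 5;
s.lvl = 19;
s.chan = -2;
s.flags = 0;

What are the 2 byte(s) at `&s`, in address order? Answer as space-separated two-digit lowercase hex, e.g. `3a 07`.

ver (2b) val=2 bits=0x2 at bit 0: 0x0002
cnt (4b) val=5 bits=0x5 at bit 2: 0x0016
lvl (5b) val=19 bits=0x13 at bit 6: 0x04d6
chan (3b) val=-2 bits=0x6 at bit 11: 0x34d6
flags (2b) val=0 bits=0x0 at bit 14: 0x34d6
word = 0x34d6 → little-endian bytes:
  [0]=0xd6  [1]=0x34

d6 34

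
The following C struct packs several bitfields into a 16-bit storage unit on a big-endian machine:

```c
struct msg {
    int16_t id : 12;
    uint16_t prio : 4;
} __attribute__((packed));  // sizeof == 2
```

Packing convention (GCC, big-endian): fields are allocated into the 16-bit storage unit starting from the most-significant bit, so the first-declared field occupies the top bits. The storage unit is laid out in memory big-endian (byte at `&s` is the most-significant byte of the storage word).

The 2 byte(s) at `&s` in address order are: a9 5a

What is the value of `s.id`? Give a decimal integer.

[0]=0xa9 [1]=0x5a (big-endian) → word 0xa95a
id [4+:12] = (word>>4) & 0xfff = 2709  ←
prio [0+:4] = (word>>0) & 0xf = 10
id signed 12b, MSB=1: 2709 - 4096 = -1387

-1387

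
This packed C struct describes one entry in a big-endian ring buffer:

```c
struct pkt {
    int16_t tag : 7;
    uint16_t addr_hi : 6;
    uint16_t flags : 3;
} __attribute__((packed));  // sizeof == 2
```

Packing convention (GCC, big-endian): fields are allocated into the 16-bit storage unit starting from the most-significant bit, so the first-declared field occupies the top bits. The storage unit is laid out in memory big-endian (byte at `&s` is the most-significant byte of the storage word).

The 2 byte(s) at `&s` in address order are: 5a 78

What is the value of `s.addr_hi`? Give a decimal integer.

[0]=0x5a [1]=0x78 (big-endian) → word 0x5a78
tag [9+:7] = (word>>9) & 0x7f = 45
addr_hi [3+:6] = (word>>3) & 0x3f = 15  ←
flags [0+:3] = (word>>0) & 0x7 = 0

15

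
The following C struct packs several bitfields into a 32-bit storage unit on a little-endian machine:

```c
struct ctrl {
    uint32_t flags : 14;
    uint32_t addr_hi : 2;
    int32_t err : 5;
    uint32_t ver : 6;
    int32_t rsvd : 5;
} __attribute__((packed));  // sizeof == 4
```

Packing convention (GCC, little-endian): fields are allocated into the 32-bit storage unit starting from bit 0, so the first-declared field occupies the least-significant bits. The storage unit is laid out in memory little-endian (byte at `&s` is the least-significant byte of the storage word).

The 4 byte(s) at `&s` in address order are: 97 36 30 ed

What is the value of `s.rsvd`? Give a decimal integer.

[0]=0x97 [1]=0x36 [2]=0x30 [3]=0xed (little-endian) → word 0xed303697
flags:14 @ bit 0 → (0xed303697>>0)&0x3fff = 0x3697
addr_hi:2 @ bit 14 → (0xed303697>>14)&0x3 = 0x0
err:5 @ bit 16 → (0xed303697>>16)&0x1f = 0x10
ver:6 @ bit 21 → (0xed303697>>21)&0x3f = 0x29
rsvd:5 @ bit 27 → (0xed303697>>27)&0x1f = 0x1d  ←
rsvd signed 5b, MSB=1: 29 - 32 = -3

-3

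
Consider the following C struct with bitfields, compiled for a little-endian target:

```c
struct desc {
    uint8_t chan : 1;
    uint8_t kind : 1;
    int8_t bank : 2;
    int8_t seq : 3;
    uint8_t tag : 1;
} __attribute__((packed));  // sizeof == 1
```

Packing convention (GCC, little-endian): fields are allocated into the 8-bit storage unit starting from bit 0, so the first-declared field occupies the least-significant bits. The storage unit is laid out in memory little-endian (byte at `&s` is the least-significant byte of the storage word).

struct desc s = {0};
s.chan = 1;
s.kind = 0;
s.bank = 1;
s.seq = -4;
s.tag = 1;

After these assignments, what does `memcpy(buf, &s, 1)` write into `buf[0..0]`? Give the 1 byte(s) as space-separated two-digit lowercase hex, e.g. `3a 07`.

[0+:1] chan=1 & 0x1 = 0x1; word=0x01
[1+:1] kind=0 & 0x1 = 0x0; word=0x01
[2+:2] bank=1 & 0x3 = 0x1; word=0x05
[4+:3] seq=-4 & 0x7 = 0x4; word=0x45
[7+:1] tag=1 & 0x1 = 0x1; word=0xc5
word = 0xc5 → little-endian bytes:
  [0]=0xc5

c5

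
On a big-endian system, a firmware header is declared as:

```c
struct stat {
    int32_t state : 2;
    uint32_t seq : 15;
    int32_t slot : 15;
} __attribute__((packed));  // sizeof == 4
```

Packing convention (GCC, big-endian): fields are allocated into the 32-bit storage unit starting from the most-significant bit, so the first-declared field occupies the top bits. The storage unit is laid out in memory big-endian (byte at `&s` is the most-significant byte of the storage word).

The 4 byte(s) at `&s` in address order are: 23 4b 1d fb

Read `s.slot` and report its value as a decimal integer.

[0]=0x23 [1]=0x4b [2]=0x1d [3]=0xfb (big-endian) → word 0x234b1dfb
state:2 @ bit 30 → (0x234b1dfb>>30)&0x3 = 0x0
seq:15 @ bit 15 → (0x234b1dfb>>15)&0x7fff = 0x4696
slot:15 @ bit 0 → (0x234b1dfb>>0)&0x7fff = 0x1dfb  ←
slot signed 15b, MSB=0: value = 7675

7675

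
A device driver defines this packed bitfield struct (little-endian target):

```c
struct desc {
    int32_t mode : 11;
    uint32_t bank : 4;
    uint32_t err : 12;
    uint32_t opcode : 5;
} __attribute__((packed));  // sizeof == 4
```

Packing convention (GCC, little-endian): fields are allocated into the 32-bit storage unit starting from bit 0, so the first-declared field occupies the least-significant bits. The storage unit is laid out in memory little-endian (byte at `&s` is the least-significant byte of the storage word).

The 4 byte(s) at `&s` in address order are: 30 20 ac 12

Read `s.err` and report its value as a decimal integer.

1368

[0]=0x30 [1]=0x20 [2]=0xac [3]=0x12 (little-endian) → word 0x12ac2030
mode [0+:11] = (word>>0) & 0x7ff = 48
bank [11+:4] = (word>>11) & 0xf = 4
err [15+:12] = (word>>15) & 0xfff = 1368  ←
opcode [27+:5] = (word>>27) & 0x1f = 2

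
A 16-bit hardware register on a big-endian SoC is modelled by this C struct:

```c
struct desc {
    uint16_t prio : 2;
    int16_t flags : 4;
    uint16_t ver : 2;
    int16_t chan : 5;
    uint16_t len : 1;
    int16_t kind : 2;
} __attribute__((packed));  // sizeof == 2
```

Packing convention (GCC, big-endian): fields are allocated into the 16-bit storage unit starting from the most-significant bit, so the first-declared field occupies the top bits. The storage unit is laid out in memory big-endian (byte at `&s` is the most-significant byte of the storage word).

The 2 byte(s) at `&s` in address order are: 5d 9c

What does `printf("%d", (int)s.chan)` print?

[0]=0x5d [1]=0x9c (big-endian) → word 0x5d9c
prio [14+:2] = (word>>14) & 0x3 = 1
flags [10+:4] = (word>>10) & 0xf = 7
ver [8+:2] = (word>>8) & 0x3 = 1
chan [3+:5] = (word>>3) & 0x1f = 19  ←
len [2+:1] = (word>>2) & 0x1 = 1
kind [0+:2] = (word>>0) & 0x3 = 0
chan signed 5b, MSB=1: 19 - 32 = -13

-13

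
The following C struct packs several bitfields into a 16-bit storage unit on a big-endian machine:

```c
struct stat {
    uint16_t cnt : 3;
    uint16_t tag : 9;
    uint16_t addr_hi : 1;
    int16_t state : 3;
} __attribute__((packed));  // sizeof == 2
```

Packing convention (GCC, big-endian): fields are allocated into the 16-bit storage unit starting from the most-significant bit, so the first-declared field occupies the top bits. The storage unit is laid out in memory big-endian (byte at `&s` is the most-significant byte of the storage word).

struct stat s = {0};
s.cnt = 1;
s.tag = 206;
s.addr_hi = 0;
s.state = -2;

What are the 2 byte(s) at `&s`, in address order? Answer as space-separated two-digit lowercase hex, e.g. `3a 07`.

cnt:3 = 1 → 0x1 << 13 → word 0x2000
tag:9 = 206 → 0xce << 4 → word 0x2ce0
addr_hi:1 = 0 → 0x0 << 3 → word 0x2ce0
state:3 = -2 → 0x6 << 0 → word 0x2ce6
word = 0x2ce6 → big-endian bytes:
  [0]=0x2c  [1]=0xe6

2c e6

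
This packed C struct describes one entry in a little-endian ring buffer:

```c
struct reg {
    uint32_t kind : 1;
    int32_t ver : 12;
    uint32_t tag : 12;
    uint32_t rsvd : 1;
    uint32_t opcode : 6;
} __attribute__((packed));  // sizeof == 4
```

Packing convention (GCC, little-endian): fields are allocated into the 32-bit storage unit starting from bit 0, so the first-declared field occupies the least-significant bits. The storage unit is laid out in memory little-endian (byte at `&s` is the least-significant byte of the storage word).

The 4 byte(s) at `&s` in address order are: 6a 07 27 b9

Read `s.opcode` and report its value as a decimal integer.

[0]=0x6a [1]=0x07 [2]=0x27 [3]=0xb9 (little-endian) → word 0xb927076a
kind [0+:1] = (word>>0) & 0x1 = 0
ver [1+:12] = (word>>1) & 0xfff = 949
tag [13+:12] = (word>>13) & 0xfff = 2360
rsvd [25+:1] = (word>>25) & 0x1 = 0
opcode [26+:6] = (word>>26) & 0x3f = 46  ←

46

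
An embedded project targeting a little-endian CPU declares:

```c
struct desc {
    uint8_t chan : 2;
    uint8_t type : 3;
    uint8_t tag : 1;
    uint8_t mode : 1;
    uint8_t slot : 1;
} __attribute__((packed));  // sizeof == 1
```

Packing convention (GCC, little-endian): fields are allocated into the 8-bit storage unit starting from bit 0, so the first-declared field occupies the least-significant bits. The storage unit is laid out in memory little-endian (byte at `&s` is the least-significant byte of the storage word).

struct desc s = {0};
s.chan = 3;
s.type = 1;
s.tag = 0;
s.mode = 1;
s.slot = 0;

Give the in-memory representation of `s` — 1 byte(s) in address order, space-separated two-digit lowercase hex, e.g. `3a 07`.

[0+:2] chan=3 & 0x3 = 0x3; word=0x03
[2+:3] type=1 & 0x7 = 0x1; word=0x07
[5+:1] tag=0 & 0x1 = 0x0; word=0x07
[6+:1] mode=1 & 0x1 = 0x1; word=0x47
[7+:1] slot=0 & 0x1 = 0x0; word=0x47
word = 0x47 → little-endian bytes:
  [0]=0x47

47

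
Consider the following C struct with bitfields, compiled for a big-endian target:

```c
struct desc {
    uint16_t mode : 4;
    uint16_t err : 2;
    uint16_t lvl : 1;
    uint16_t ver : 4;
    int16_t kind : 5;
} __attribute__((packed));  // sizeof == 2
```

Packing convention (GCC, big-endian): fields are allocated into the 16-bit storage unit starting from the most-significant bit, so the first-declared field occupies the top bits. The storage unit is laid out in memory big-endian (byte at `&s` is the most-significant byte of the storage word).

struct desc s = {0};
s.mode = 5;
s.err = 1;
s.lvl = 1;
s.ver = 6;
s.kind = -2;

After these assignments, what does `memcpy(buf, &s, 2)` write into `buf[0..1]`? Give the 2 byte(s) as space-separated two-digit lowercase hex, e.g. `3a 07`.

mode:4 = 5 → 0x5 << 12 → word 0x5000
err:2 = 1 → 0x1 << 10 → word 0x5400
lvl:1 = 1 → 0x1 << 9 → word 0x5600
ver:4 = 6 → 0x6 << 5 → word 0x56c0
kind:5 = -2 → 0x1e << 0 → word 0x56de
word = 0x56de → big-endian bytes:
  [0]=0x56  [1]=0xde

56 de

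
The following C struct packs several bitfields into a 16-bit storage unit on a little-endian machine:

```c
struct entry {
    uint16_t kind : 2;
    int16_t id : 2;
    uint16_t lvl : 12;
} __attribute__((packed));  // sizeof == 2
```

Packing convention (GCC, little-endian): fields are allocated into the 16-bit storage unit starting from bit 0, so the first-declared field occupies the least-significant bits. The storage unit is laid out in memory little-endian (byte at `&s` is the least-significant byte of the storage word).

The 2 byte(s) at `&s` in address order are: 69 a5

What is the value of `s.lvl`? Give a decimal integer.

2646

[0]=0x69 [1]=0xa5 (little-endian) → word 0xa569
kind:2 @ bit 0 → (0xa569>>0)&0x3 = 0x1
id:2 @ bit 2 → (0xa569>>2)&0x3 = 0x2
lvl:12 @ bit 4 → (0xa569>>4)&0xfff = 0xa56  ←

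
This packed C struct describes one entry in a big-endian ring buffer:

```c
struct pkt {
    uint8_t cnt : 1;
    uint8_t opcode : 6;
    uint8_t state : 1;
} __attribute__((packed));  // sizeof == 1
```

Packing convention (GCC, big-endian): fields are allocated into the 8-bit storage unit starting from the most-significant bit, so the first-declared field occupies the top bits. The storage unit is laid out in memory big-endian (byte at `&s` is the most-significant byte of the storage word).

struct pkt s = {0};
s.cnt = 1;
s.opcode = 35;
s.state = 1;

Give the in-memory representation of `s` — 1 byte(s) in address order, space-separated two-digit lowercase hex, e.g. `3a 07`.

cnt:1 = 1 → 0x1 << 7 → word 0x80
opcode:6 = 35 → 0x23 << 1 → word 0xc6
state:1 = 1 → 0x1 << 0 → word 0xc7
word = 0xc7 → big-endian bytes:
  [0]=0xc7

c7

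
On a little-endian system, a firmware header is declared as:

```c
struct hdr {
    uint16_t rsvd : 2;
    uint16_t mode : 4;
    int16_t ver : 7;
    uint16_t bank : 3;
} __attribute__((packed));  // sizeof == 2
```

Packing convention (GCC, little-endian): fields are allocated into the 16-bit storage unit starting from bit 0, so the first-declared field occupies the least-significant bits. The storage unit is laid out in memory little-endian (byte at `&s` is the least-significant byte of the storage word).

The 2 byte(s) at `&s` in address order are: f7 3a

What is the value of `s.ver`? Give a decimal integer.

[0]=0xf7 [1]=0x3a (little-endian) → word 0x3af7
rsvd:2 @ bit 0 → (0x3af7>>0)&0x3 = 0x3
mode:4 @ bit 2 → (0x3af7>>2)&0xf = 0xd
ver:7 @ bit 6 → (0x3af7>>6)&0x7f = 0x6b  ←
bank:3 @ bit 13 → (0x3af7>>13)&0x7 = 0x1
ver signed 7b, MSB=1: 107 - 128 = -21

-21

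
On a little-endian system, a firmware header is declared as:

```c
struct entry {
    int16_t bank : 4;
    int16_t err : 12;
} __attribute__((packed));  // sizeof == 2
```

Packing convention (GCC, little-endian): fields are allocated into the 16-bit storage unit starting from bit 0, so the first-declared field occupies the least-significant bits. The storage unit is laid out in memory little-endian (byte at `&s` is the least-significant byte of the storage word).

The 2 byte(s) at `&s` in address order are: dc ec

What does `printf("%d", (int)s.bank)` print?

[0]=0xdc [1]=0xec (little-endian) → word 0xecdc
bank [0+:4] = (word>>0) & 0xf = 12  ←
err [4+:12] = (word>>4) & 0xfff = 3789
bank signed 4b, MSB=1: 12 - 16 = -4

-4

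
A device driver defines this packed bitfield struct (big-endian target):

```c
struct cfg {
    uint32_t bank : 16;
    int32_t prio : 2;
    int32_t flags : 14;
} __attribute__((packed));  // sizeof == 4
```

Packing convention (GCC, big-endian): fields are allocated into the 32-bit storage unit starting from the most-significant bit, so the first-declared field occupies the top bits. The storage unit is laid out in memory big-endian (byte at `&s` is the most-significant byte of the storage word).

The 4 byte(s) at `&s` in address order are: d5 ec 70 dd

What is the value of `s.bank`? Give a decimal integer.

54764

[0]=0xd5 [1]=0xec [2]=0x70 [3]=0xdd (big-endian) → word 0xd5ec70dd
bank:16 @ bit 16 → (0xd5ec70dd>>16)&0xffff = 0xd5ec  ←
prio:2 @ bit 14 → (0xd5ec70dd>>14)&0x3 = 0x1
flags:14 @ bit 0 → (0xd5ec70dd>>0)&0x3fff = 0x30dd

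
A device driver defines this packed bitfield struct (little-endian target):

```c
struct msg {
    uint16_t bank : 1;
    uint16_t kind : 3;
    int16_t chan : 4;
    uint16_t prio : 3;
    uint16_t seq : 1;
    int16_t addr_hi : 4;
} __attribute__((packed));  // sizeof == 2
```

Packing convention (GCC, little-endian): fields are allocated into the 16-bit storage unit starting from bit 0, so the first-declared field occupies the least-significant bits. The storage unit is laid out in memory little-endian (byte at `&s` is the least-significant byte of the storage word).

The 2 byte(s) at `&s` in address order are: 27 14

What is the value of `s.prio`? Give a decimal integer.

4

[0]=0x27 [1]=0x14 (little-endian) → word 0x1427
bank:1 @ bit 0 → (0x1427>>0)&0x1 = 0x1
kind:3 @ bit 1 → (0x1427>>1)&0x7 = 0x3
chan:4 @ bit 4 → (0x1427>>4)&0xf = 0x2
prio:3 @ bit 8 → (0x1427>>8)&0x7 = 0x4  ←
seq:1 @ bit 11 → (0x1427>>11)&0x1 = 0x0
addr_hi:4 @ bit 12 → (0x1427>>12)&0xf = 0x1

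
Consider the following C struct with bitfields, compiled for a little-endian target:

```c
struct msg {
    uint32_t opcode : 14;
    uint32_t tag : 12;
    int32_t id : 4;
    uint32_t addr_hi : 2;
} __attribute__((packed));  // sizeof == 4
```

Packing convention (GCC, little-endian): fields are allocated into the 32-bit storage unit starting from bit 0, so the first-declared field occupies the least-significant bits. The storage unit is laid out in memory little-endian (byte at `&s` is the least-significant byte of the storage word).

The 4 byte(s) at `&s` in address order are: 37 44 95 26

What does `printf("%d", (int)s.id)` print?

-7

[0]=0x37 [1]=0x44 [2]=0x95 [3]=0x26 (little-endian) → word 0x26954437
opcode [0+:14] = (word>>0) & 0x3fff = 1079
tag [14+:12] = (word>>14) & 0xfff = 2645
id [26+:4] = (word>>26) & 0xf = 9  ←
addr_hi [30+:2] = (word>>30) & 0x3 = 0
id signed 4b, MSB=1: 9 - 16 = -7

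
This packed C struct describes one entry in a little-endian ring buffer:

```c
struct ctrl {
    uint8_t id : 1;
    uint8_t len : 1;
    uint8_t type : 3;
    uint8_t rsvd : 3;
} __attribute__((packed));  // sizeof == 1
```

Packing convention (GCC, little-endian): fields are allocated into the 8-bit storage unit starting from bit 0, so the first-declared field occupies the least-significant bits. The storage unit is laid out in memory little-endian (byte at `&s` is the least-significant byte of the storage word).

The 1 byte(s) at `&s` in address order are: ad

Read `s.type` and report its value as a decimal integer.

3

[0]=0xad (little-endian) → word 0xad
id [0+:1] = (word>>0) & 0x1 = 1
len [1+:1] = (word>>1) & 0x1 = 0
type [2+:3] = (word>>2) & 0x7 = 3  ←
rsvd [5+:3] = (word>>5) & 0x7 = 5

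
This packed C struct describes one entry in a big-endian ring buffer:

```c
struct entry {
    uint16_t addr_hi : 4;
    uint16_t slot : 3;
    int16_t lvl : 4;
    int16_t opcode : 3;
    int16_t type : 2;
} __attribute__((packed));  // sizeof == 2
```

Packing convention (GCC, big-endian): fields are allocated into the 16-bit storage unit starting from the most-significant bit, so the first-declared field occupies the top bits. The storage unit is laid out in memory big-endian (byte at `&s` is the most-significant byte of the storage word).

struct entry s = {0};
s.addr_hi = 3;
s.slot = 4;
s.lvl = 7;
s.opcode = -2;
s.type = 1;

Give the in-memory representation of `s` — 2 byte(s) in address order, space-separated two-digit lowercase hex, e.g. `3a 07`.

addr_hi:4 = 3 → 0x3 << 12 → word 0x3000
slot:3 = 4 → 0x4 << 9 → word 0x3800
lvl:4 = 7 → 0x7 << 5 → word 0x38e0
opcode:3 = -2 → 0x6 << 2 → word 0x38f8
type:2 = 1 → 0x1 << 0 → word 0x38f9
word = 0x38f9 → big-endian bytes:
  [0]=0x38  [1]=0xf9

38 f9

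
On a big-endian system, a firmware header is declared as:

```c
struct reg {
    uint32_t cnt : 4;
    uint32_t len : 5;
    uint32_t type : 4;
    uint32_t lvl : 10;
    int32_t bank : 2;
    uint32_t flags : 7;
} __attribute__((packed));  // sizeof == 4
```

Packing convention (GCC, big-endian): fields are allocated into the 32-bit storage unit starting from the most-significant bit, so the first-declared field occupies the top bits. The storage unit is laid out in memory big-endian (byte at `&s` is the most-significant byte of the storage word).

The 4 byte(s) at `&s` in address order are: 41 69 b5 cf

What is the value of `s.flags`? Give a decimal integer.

79

[0]=0x41 [1]=0x69 [2]=0xb5 [3]=0xcf (big-endian) → word 0x4169b5cf
cnt [28+:4] = (word>>28) & 0xf = 4
len [23+:5] = (word>>23) & 0x1f = 2
type [19+:4] = (word>>19) & 0xf = 13
lvl [9+:10] = (word>>9) & 0x3ff = 218
bank [7+:2] = (word>>7) & 0x3 = 3
flags [0+:7] = (word>>0) & 0x7f = 79  ←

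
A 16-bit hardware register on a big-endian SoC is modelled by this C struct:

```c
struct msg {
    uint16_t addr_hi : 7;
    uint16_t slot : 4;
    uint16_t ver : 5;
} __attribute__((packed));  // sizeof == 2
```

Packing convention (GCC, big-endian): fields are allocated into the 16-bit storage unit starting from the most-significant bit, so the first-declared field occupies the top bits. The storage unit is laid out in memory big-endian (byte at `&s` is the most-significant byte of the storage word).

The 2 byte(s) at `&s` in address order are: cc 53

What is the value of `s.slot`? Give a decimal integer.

2

[0]=0xcc [1]=0x53 (big-endian) → word 0xcc53
addr_hi [9+:7] = (word>>9) & 0x7f = 102
slot [5+:4] = (word>>5) & 0xf = 2  ←
ver [0+:5] = (word>>0) & 0x1f = 19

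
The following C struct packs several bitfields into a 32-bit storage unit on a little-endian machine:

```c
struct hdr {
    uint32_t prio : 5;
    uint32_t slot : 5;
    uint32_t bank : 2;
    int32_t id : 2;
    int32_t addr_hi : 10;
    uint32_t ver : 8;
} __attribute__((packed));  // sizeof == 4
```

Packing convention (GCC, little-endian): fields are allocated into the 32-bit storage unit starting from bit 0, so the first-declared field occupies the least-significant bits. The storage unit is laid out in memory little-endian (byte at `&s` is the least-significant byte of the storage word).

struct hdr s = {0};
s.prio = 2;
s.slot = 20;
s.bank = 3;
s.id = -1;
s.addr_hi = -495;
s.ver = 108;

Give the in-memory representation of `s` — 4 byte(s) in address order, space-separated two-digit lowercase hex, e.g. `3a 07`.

[0+:5] prio=2 & 0x1f = 0x2; word=0x00000002
[5+:5] slot=20 & 0x1f = 0x14; word=0x00000282
[10+:2] bank=3 & 0x3 = 0x3; word=0x00000e82
[12+:2] id=-1 & 0x3 = 0x3; word=0x00003e82
[14+:10] addr_hi=-495 & 0x3ff = 0x211; word=0x00847e82
[24+:8] ver=108 & 0xff = 0x6c; word=0x6c847e82
word = 0x6c847e82 → little-endian bytes:
  [0]=0x82  [1]=0x7e  [2]=0x84  [3]=0x6c

82 7e 84 6c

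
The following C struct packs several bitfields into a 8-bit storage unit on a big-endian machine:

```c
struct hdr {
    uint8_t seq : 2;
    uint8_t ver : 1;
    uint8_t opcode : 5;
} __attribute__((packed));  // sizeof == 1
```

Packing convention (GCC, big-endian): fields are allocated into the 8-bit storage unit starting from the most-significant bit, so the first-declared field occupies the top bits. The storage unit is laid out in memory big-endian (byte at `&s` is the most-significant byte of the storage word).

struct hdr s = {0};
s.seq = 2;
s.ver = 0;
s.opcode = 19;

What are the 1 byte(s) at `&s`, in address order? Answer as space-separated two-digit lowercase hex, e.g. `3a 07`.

[6+:2] seq=2 & 0x3 = 0x2; word=0x80
[5+:1] ver=0 & 0x1 = 0x0; word=0x80
[0+:5] opcode=19 & 0x1f = 0x13; word=0x93
word = 0x93 → big-endian bytes:
  [0]=0x93

93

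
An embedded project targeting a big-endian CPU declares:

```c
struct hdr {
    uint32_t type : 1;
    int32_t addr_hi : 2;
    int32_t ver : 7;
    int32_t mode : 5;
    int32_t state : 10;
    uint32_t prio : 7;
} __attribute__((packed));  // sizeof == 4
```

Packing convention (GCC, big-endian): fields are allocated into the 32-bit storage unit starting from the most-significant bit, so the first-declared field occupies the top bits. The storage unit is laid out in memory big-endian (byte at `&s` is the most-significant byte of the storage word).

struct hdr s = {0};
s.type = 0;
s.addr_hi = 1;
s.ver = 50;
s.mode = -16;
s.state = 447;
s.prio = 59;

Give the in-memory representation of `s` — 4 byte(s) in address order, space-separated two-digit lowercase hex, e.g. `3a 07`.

2c a0 df bb

[31+:1] type=0 & 0x1 = 0x0; word=0x00000000
[29+:2] addr_hi=1 & 0x3 = 0x1; word=0x20000000
[22+:7] ver=50 & 0x7f = 0x32; word=0x2c800000
[17+:5] mode=-16 & 0x1f = 0x10; word=0x2ca00000
[7+:10] state=447 & 0x3ff = 0x1bf; word=0x2ca0df80
[0+:7] prio=59 & 0x7f = 0x3b; word=0x2ca0dfbb
word = 0x2ca0dfbb → big-endian bytes:
  [0]=0x2c  [1]=0xa0  [2]=0xdf  [3]=0xbb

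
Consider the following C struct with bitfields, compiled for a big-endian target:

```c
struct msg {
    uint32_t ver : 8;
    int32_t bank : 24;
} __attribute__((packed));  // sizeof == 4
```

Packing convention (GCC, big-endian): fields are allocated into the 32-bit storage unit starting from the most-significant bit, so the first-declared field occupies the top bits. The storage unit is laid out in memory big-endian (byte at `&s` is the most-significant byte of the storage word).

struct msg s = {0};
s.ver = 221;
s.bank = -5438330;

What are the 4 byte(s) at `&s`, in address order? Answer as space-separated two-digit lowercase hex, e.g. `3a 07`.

dd ad 04 86

ver:8 = 221 → 0xdd << 24 → word 0xdd000000
bank:24 = -5438330 → 0xad0486 << 0 → word 0xddad0486
word = 0xddad0486 → big-endian bytes:
  [0]=0xdd  [1]=0xad  [2]=0x04  [3]=0x86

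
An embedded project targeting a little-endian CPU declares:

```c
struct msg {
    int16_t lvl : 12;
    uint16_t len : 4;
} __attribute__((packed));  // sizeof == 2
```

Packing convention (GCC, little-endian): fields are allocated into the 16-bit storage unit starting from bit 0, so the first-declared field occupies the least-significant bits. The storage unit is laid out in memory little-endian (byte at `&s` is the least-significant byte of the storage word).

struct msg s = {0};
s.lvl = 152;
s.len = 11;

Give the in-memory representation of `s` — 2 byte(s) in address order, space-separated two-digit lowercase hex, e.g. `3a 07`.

98 b0

lvl:12 = 152 → 0x98 << 0 → word 0x0098
len:4 = 11 → 0xb << 12 → word 0xb098
word = 0xb098 → little-endian bytes:
  [0]=0x98  [1]=0xb0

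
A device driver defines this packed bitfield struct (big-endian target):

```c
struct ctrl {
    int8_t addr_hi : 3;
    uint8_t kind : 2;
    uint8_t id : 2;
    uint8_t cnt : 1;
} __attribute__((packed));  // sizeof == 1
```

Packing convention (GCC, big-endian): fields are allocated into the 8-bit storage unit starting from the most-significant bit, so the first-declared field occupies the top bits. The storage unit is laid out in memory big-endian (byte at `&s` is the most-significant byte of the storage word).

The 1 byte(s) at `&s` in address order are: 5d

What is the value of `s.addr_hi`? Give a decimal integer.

[0]=0x5d (big-endian) → word 0x5d
addr_hi:3 @ bit 5 → (0x5d>>5)&0x7 = 0x2  ←
kind:2 @ bit 3 → (0x5d>>3)&0x3 = 0x3
id:2 @ bit 1 → (0x5d>>1)&0x3 = 0x2
cnt:1 @ bit 0 → (0x5d>>0)&0x1 = 0x1
addr_hi signed 3b, MSB=0: value = 2

2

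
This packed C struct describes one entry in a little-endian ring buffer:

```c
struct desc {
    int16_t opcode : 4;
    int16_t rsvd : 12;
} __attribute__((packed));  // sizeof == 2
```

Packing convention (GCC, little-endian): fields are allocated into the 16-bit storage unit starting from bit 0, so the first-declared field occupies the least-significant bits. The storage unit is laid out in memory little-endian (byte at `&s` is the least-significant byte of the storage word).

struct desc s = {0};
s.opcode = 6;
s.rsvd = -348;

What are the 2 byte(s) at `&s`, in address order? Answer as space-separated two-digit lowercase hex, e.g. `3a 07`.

46 ea

opcode (4b) val=6 bits=0x6 at bit 0: 0x0006
rsvd (12b) val=-348 bits=0xea4 at bit 4: 0xea46
word = 0xea46 → little-endian bytes:
  [0]=0x46  [1]=0xea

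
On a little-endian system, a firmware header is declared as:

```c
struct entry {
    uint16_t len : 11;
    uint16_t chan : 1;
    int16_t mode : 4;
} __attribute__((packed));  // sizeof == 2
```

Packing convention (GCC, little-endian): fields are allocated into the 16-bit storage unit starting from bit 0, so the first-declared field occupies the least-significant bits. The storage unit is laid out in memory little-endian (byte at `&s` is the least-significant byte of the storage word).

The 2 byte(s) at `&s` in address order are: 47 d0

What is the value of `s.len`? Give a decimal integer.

71

[0]=0x47 [1]=0xd0 (little-endian) → word 0xd047
len:11 @ bit 0 → (0xd047>>0)&0x7ff = 0x47  ←
chan:1 @ bit 11 → (0xd047>>11)&0x1 = 0x0
mode:4 @ bit 12 → (0xd047>>12)&0xf = 0xd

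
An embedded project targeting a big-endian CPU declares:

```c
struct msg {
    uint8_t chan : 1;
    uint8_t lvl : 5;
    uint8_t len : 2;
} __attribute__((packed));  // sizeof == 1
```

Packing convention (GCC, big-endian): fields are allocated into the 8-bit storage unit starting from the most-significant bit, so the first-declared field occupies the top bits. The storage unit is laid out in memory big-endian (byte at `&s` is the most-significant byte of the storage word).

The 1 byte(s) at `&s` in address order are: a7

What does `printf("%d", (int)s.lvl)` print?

[0]=0xa7 (big-endian) → word 0xa7
chan:1 @ bit 7 → (0xa7>>7)&0x1 = 0x1
lvl:5 @ bit 2 → (0xa7>>2)&0x1f = 0x9  ←
len:2 @ bit 0 → (0xa7>>0)&0x3 = 0x3

9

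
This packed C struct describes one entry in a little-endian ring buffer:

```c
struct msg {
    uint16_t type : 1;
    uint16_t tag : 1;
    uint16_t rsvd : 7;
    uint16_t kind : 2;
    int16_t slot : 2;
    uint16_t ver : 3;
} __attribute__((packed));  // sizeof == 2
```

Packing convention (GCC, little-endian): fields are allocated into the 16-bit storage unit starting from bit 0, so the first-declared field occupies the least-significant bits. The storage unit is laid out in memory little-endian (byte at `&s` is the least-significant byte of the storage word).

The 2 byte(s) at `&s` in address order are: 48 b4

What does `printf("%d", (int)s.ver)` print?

[0]=0x48 [1]=0xb4 (little-endian) → word 0xb448
type:1 @ bit 0 → (0xb448>>0)&0x1 = 0x0
tag:1 @ bit 1 → (0xb448>>1)&0x1 = 0x0
rsvd:7 @ bit 2 → (0xb448>>2)&0x7f = 0x12
kind:2 @ bit 9 → (0xb448>>9)&0x3 = 0x2
slot:2 @ bit 11 → (0xb448>>11)&0x3 = 0x2
ver:3 @ bit 13 → (0xb448>>13)&0x7 = 0x5  ←

5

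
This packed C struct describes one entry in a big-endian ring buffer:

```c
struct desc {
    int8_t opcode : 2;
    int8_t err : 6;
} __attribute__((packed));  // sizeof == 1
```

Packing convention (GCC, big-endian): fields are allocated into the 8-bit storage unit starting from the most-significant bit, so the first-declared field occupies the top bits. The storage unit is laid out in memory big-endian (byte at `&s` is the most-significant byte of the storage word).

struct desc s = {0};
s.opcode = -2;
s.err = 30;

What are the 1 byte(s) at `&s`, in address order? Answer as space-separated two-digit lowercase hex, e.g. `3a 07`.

opcode (2b) val=-2 bits=0x2 at bit 6: 0x80
err (6b) val=30 bits=0x1e at bit 0: 0x9e
word = 0x9e → big-endian bytes:
  [0]=0x9e

9e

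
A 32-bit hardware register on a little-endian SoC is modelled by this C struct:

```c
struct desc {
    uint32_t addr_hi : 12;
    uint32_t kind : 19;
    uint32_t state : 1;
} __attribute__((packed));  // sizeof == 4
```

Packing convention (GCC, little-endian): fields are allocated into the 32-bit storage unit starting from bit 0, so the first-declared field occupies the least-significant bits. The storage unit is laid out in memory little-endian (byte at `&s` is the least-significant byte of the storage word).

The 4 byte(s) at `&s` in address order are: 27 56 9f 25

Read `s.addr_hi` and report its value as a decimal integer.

[0]=0x27 [1]=0x56 [2]=0x9f [3]=0x25 (little-endian) → word 0x259f5627
addr_hi [0+:12] = (word>>0) & 0xfff = 1575  ←
kind [12+:19] = (word>>12) & 0x7ffff = 154101
state [31+:1] = (word>>31) & 0x1 = 0

1575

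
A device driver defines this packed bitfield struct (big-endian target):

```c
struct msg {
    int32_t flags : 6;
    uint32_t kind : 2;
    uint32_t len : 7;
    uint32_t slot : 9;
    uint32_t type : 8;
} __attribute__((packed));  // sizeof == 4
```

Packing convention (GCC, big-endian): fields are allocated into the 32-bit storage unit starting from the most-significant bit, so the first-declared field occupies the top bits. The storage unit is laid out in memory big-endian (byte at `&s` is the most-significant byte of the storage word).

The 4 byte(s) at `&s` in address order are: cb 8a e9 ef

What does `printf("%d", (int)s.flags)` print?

[0]=0xcb [1]=0x8a [2]=0xe9 [3]=0xef (big-endian) → word 0xcb8ae9ef
flags [26+:6] = (word>>26) & 0x3f = 50  ←
kind [24+:2] = (word>>24) & 0x3 = 3
len [17+:7] = (word>>17) & 0x7f = 69
slot [8+:9] = (word>>8) & 0x1ff = 233
type [0+:8] = (word>>0) & 0xff = 239
flags signed 6b, MSB=1: 50 - 64 = -14

-14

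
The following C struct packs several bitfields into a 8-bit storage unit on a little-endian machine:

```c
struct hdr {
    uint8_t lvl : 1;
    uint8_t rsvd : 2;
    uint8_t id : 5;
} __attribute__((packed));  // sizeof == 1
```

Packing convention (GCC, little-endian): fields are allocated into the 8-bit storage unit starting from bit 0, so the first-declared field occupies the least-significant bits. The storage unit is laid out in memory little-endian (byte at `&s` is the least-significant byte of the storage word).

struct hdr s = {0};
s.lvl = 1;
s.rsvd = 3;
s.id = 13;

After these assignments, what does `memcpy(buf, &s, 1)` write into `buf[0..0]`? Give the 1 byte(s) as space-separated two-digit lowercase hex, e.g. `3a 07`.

lvl:1 = 1 → 0x1 << 0 → word 0x01
rsvd:2 = 3 → 0x3 << 1 → word 0x07
id:5 = 13 → 0xd << 3 → word 0x6f
word = 0x6f → little-endian bytes:
  [0]=0x6f

6f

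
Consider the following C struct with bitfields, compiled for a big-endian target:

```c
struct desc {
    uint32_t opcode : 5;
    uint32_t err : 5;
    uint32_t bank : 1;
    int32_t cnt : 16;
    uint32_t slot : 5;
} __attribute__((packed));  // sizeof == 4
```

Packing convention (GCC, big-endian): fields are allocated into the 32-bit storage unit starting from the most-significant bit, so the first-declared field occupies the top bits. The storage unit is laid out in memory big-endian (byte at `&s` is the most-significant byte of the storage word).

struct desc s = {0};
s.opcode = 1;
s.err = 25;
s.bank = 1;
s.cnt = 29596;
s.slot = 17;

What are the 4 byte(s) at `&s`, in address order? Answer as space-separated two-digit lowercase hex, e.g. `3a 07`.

opcode:5 = 1 → 0x1 << 27 → word 0x08000000
err:5 = 25 → 0x19 << 22 → word 0x0e400000
bank:1 = 1 → 0x1 << 21 → word 0x0e600000
cnt:16 = 29596 → 0x739c << 5 → word 0x0e6e7380
slot:5 = 17 → 0x11 << 0 → word 0x0e6e7391
word = 0x0e6e7391 → big-endian bytes:
  [0]=0x0e  [1]=0x6e  [2]=0x73  [3]=0x91

0e 6e 73 91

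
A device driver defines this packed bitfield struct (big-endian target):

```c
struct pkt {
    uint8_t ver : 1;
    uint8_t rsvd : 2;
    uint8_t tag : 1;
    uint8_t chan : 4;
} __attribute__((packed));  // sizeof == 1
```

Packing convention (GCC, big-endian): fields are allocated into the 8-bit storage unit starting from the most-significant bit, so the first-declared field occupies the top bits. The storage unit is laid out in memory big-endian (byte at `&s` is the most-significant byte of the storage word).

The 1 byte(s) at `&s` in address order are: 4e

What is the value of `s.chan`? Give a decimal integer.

[0]=0x4e (big-endian) → word 0x4e
ver:1 @ bit 7 → (0x4e>>7)&0x1 = 0x0
rsvd:2 @ bit 5 → (0x4e>>5)&0x3 = 0x2
tag:1 @ bit 4 → (0x4e>>4)&0x1 = 0x0
chan:4 @ bit 0 → (0x4e>>0)&0xf = 0xe  ←

14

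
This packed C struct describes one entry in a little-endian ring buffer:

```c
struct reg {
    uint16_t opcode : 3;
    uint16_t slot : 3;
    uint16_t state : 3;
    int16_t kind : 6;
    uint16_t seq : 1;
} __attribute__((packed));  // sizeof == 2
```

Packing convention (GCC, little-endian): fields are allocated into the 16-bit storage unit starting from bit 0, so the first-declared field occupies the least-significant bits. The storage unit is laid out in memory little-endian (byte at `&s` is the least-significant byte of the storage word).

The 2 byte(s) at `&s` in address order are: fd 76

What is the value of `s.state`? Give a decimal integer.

[0]=0xfd [1]=0x76 (little-endian) → word 0x76fd
opcode:3 @ bit 0 → (0x76fd>>0)&0x7 = 0x5
slot:3 @ bit 3 → (0x76fd>>3)&0x7 = 0x7
state:3 @ bit 6 → (0x76fd>>6)&0x7 = 0x3  ←
kind:6 @ bit 9 → (0x76fd>>9)&0x3f = 0x3b
seq:1 @ bit 15 → (0x76fd>>15)&0x1 = 0x0

3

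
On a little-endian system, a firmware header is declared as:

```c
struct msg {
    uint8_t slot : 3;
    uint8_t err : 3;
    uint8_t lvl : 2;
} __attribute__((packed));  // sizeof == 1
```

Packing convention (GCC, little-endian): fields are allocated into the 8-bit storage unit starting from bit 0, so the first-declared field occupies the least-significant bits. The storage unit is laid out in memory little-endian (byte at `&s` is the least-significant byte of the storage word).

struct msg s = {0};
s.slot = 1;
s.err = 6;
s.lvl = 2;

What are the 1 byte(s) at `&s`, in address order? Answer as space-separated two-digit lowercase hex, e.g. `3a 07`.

b1

slot:3 = 1 → 0x1 << 0 → word 0x01
err:3 = 6 → 0x6 << 3 → word 0x31
lvl:2 = 2 → 0x2 << 6 → word 0xb1
word = 0xb1 → little-endian bytes:
  [0]=0xb1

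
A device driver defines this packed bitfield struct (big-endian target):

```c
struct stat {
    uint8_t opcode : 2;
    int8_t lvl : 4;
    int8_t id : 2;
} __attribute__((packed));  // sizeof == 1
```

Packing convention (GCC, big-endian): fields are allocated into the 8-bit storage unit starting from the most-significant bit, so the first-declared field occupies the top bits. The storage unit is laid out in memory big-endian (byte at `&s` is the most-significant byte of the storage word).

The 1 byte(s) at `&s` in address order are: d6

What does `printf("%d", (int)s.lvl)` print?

[0]=0xd6 (big-endian) → word 0xd6
opcode [6+:2] = (word>>6) & 0x3 = 3
lvl [2+:4] = (word>>2) & 0xf = 5  ←
id [0+:2] = (word>>0) & 0x3 = 2
lvl signed 4b, MSB=0: value = 5

5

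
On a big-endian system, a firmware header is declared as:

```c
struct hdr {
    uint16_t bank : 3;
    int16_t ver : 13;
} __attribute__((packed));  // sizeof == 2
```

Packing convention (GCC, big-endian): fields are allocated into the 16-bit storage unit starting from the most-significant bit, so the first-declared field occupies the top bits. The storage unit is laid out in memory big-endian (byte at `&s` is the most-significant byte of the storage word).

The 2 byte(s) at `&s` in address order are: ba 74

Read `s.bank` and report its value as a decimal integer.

5

[0]=0xba [1]=0x74 (big-endian) → word 0xba74
bank:3 @ bit 13 → (0xba74>>13)&0x7 = 0x5  ←
ver:13 @ bit 0 → (0xba74>>0)&0x1fff = 0x1a74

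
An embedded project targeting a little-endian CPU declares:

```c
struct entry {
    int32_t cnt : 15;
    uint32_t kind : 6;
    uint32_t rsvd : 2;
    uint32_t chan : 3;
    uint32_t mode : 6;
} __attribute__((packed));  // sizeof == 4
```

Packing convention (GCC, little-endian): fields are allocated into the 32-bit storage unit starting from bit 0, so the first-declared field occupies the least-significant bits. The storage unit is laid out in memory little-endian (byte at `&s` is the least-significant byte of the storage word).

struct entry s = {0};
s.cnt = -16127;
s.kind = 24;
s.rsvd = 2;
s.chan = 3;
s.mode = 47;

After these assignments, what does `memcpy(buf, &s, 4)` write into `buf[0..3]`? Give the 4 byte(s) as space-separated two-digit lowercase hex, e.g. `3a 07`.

[0+:15] cnt=-16127 & 0x7fff = 0x4101; word=0x00004101
[15+:6] kind=24 & 0x3f = 0x18; word=0x000c4101
[21+:2] rsvd=2 & 0x3 = 0x2; word=0x004c4101
[23+:3] chan=3 & 0x7 = 0x3; word=0x01cc4101
[26+:6] mode=47 & 0x3f = 0x2f; word=0xbdcc4101
word = 0xbdcc4101 → little-endian bytes:
  [0]=0x01  [1]=0x41  [2]=0xcc  [3]=0xbd

01 41 cc bd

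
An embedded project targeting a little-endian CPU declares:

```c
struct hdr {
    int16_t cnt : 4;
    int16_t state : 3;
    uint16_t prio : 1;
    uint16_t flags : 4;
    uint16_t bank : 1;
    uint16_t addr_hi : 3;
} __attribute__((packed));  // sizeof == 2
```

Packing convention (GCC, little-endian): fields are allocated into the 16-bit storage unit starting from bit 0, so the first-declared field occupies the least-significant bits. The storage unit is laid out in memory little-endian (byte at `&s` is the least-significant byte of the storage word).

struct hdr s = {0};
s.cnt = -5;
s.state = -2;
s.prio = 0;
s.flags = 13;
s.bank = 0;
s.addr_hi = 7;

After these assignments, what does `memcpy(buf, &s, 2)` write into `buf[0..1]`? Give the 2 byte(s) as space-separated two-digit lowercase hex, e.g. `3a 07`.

6b ed

cnt:4 = -5 → 0xb << 0 → word 0x000b
state:3 = -2 → 0x6 << 4 → word 0x006b
prio:1 = 0 → 0x0 << 7 → word 0x006b
flags:4 = 13 → 0xd << 8 → word 0x0d6b
bank:1 = 0 → 0x0 << 12 → word 0x0d6b
addr_hi:3 = 7 → 0x7 << 13 → word 0xed6b
word = 0xed6b → little-endian bytes:
  [0]=0x6b  [1]=0xed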